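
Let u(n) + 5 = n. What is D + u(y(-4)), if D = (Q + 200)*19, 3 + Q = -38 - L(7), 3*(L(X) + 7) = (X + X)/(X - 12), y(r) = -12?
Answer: 47321/15 ≈ 3154.7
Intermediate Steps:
L(X) = -7 + 2*X/(3*(-12 + X)) (L(X) = -7 + ((X + X)/(X - 12))/3 = -7 + ((2*X)/(-12 + X))/3 = -7 + (2*X/(-12 + X))/3 = -7 + 2*X/(3*(-12 + X)))
Q = -496/15 (Q = -3 + (-38 - (252 - 19*7)/(3*(-12 + 7))) = -3 + (-38 - (252 - 133)/(3*(-5))) = -3 + (-38 - (-1)*119/(3*5)) = -3 + (-38 - 1*(-119/15)) = -3 + (-38 + 119/15) = -3 - 451/15 = -496/15 ≈ -33.067)
u(n) = -5 + n
D = 47576/15 (D = (-496/15 + 200)*19 = (2504/15)*19 = 47576/15 ≈ 3171.7)
D + u(y(-4)) = 47576/15 + (-5 - 12) = 47576/15 - 17 = 47321/15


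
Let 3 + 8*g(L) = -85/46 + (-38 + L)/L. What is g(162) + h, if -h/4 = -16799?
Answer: 2002963157/29808 ≈ 67196.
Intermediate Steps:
h = 67196 (h = -4*(-16799) = 67196)
g(L) = -223/368 + (-38 + L)/(8*L) (g(L) = -3/8 + (-85/46 + (-38 + L)/L)/8 = -3/8 + (-85/368 + (-38 + L)/(8*L)) = -223/368 + (-38 + L)/(8*L))
g(162) + h = (1/368)*(-1748 - 177*162)/162 + 67196 = (1/368)*(1/162)*(-1748 - 28674) + 67196 = (1/368)*(1/162)*(-30422) + 67196 = -15211/29808 + 67196 = 2002963157/29808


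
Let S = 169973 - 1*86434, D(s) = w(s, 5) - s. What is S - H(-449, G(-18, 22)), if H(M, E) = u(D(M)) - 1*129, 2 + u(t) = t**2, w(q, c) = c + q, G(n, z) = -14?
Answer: 83645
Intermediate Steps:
D(s) = 5 (D(s) = (5 + s) - s = 5)
S = 83539 (S = 169973 - 86434 = 83539)
u(t) = -2 + t**2
H(M, E) = -106 (H(M, E) = (-2 + 5**2) - 1*129 = (-2 + 25) - 129 = 23 - 129 = -106)
S - H(-449, G(-18, 22)) = 83539 - 1*(-106) = 83539 + 106 = 83645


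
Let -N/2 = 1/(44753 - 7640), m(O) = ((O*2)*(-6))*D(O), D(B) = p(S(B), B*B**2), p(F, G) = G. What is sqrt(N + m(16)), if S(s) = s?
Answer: I*sqrt(1083211594408434)/37113 ≈ 886.81*I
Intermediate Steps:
D(B) = B**3 (D(B) = B*B**2 = B**3)
m(O) = -12*O**4 (m(O) = ((O*2)*(-6))*O**3 = ((2*O)*(-6))*O**3 = (-12*O)*O**3 = -12*O**4)
N = -2/37113 (N = -2/(44753 - 7640) = -2/37113 ≈ -5.3889e-5)
sqrt(N + m(16)) = sqrt(-2/37113 - 12*16**4) = sqrt(-2/37113 - 12*65536) = sqrt(-2/37113 - 786432) = sqrt(-29186850818/37113) = I*sqrt(1083211594408434)/37113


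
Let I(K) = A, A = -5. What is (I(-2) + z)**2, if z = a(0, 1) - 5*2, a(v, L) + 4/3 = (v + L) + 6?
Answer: 784/9 ≈ 87.111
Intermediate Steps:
I(K) = -5
a(v, L) = 14/3 + L + v (a(v, L) = -4/3 + ((v + L) + 6) = -4/3 + ((L + v) + 6) = -4/3 + (6 + L + v) = 14/3 + L + v)
z = -13/3 (z = (14/3 + 1 + 0) - 5*2 = 17/3 - 10 = -13/3 ≈ -4.3333)
(I(-2) + z)**2 = (-5 - 13/3)**2 = (-28/3)**2 = 784/9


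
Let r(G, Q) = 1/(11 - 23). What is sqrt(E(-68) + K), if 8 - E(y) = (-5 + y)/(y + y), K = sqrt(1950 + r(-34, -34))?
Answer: sqrt(310590 + 6936*sqrt(70197))/204 ≈ 7.1848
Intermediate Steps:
r(G, Q) = -1/12 (r(G, Q) = 1/(-12) = -1/12)
K = sqrt(70197)/6 (K = sqrt(1950 - 1/12) = sqrt(23399/12) = sqrt(70197)/6 ≈ 44.158)
E(y) = 8 - (-5 + y)/(2*y) (E(y) = 8 - (-5 + y)/(y + y) = 8 - (-5 + y)/(2*y))
sqrt(E(-68) + K) = sqrt((5/2)*(1 + 3*(-68))/(-68) + sqrt(70197)/6) = sqrt((5/2)*(-1/68)*(1 - 204) + sqrt(70197)/6) = sqrt((5/2)*(-1/68)*(-203) + sqrt(70197)/6) = sqrt(1015/136 + sqrt(70197)/6)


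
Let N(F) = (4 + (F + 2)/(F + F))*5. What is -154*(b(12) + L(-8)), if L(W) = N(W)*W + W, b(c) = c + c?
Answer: 24486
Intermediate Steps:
b(c) = 2*c
N(F) = 20 + 5*(2 + F)/(2*F) (N(F) = (4 + (2 + F)/((2*F)))*5 = (4 + (2 + F)*(1/(2*F)))*5 = (4 + (2 + F)/(2*F))*5 = 20 + 5*(2 + F)/(2*F))
L(W) = W + W*(45/2 + 5/W) (L(W) = (45/2 + 5/W)*W + W = W*(45/2 + 5/W) + W = W + W*(45/2 + 5/W))
-154*(b(12) + L(-8)) = -154*(2*12 + (5 + (47/2)*(-8))) = -154*(24 + (5 - 188)) = -154*(24 - 183) = -154*(-159) = 24486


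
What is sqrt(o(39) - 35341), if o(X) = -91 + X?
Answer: I*sqrt(35393) ≈ 188.13*I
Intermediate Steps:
sqrt(o(39) - 35341) = sqrt((-91 + 39) - 35341) = sqrt(-52 - 35341) = sqrt(-35393) = I*sqrt(35393)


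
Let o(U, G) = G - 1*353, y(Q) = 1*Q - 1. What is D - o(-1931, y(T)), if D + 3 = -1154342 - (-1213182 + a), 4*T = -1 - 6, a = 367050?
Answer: -1231429/4 ≈ -3.0786e+5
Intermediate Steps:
T = -7/4 (T = (-1 - 6)/4 = (1/4)*(-7) = -7/4 ≈ -1.7500)
y(Q) = -1 + Q (y(Q) = Q - 1 = -1 + Q)
o(U, G) = -353 + G (o(U, G) = G - 353 = -353 + G)
D = -308213 (D = -3 + (-1154342 - (-1213182 + 367050)) = -3 + (-1154342 - 1*(-846132)) = -3 + (-1154342 + 846132) = -3 - 308210 = -308213)
D - o(-1931, y(T)) = -308213 - (-353 + (-1 - 7/4)) = -308213 - (-353 - 11/4) = -308213 - 1*(-1423/4) = -308213 + 1423/4 = -1231429/4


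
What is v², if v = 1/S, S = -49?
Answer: 1/2401 ≈ 0.00041649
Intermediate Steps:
v = -1/49 (v = 1/(-49) = -1/49 ≈ -0.020408)
v² = (-1/49)² = 1/2401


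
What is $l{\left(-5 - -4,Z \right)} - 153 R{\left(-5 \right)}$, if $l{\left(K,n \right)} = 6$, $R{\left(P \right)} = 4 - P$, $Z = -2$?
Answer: $-1371$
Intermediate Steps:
$l{\left(-5 - -4,Z \right)} - 153 R{\left(-5 \right)} = 6 - 153 \left(4 - -5\right) = 6 - 153 \left(4 + 5\right) = 6 - 1377 = -1371$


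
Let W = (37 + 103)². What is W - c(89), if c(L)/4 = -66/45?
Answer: 294088/15 ≈ 19606.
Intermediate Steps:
c(L) = -88/15 (c(L) = 4*(-66/45) = 4*(-66*1/45) = 4*(-22/15) = -88/15)
W = 19600 (W = 140² = 19600)
W - c(89) = 19600 - 1*(-88/15) = 19600 + 88/15 = 294088/15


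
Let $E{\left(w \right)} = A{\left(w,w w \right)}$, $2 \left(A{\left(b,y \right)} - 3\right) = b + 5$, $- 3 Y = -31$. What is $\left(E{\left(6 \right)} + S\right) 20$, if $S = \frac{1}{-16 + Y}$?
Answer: $\frac{2830}{17} \approx 166.47$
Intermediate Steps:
$Y = \frac{31}{3}$ ($Y = \left(- \frac{1}{3}\right) \left(-31\right) = \frac{31}{3} \approx 10.333$)
$A{\left(b,y \right)} = \frac{11}{2} + \frac{b}{2}$ ($A{\left(b,y \right)} = 3 + \frac{b + 5}{2} = 3 + \frac{5 + b}{2} = 3 + \left(\frac{5}{2} + \frac{b}{2}\right) = \frac{11}{2} + \frac{b}{2}$)
$E{\left(w \right)} = \frac{11}{2} + \frac{w}{2}$
$S = - \frac{3}{17}$ ($S = \frac{1}{-16 + \frac{31}{3}} = \frac{1}{- \frac{17}{3}} = - \frac{3}{17} \approx -0.17647$)
$\left(E{\left(6 \right)} + S\right) 20 = \left(\left(\frac{11}{2} + \frac{1}{2} \cdot 6\right) - \frac{3}{17}\right) 20 = \left(\left(\frac{11}{2} + 3\right) - \frac{3}{17}\right) 20 = \left(\frac{17}{2} - \frac{3}{17}\right) 20 = \frac{283}{34} \cdot 20 = \frac{2830}{17}$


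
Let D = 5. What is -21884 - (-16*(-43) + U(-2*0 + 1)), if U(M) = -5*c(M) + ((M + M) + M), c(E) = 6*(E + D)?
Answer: -22395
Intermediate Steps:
c(E) = 30 + 6*E (c(E) = 6*(E + 5) = 6*(5 + E) = 30 + 6*E)
U(M) = -150 - 27*M (U(M) = -5*(30 + 6*M) + ((M + M) + M) = (-150 - 30*M) + (2*M + M) = (-150 - 30*M) + 3*M = -150 - 27*M)
-21884 - (-16*(-43) + U(-2*0 + 1)) = -21884 - (-16*(-43) + (-150 - 27*(-2*0 + 1))) = -21884 - (688 + (-150 - 27*(0 + 1))) = -21884 - (688 + (-150 - 27*1)) = -21884 - (688 + (-150 - 27)) = -21884 - (688 - 177) = -21884 - 1*511 = -21884 - 511 = -22395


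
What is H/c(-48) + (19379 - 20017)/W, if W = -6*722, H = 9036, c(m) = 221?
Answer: 19642475/478686 ≈ 41.034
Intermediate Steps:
W = -4332
H/c(-48) + (19379 - 20017)/W = 9036/221 + (19379 - 20017)/(-4332) = 9036*(1/221) - 638*(-1/4332) = 9036/221 + 319/2166 = 19642475/478686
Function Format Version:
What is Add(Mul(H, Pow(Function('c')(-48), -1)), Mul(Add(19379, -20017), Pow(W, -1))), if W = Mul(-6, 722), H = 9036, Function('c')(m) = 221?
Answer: Rational(19642475, 478686) ≈ 41.034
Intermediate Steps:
W = -4332
Add(Mul(H, Pow(Function('c')(-48), -1)), Mul(Add(19379, -20017), Pow(W, -1))) = Add(Mul(9036, Pow(221, -1)), Mul(Add(19379, -20017), Pow(-4332, -1))) = Add(Mul(9036, Rational(1, 221)), Mul(-638, Rational(-1, 4332))) = Add(Rational(9036, 221), Rational(319, 2166)) = Rational(19642475, 478686)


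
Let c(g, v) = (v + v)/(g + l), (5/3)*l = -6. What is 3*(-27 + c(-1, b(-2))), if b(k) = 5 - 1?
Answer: -1983/23 ≈ -86.217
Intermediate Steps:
l = -18/5 (l = (3/5)*(-6) = -18/5 ≈ -3.6000)
b(k) = 4
c(g, v) = 2*v/(-18/5 + g) (c(g, v) = (v + v)/(g - 18/5) = (2*v)/(-18/5 + g) = 2*v/(-18/5 + g))
3*(-27 + c(-1, b(-2))) = 3*(-27 + 10*4/(-18 + 5*(-1))) = 3*(-27 + 10*4/(-18 - 5)) = 3*(-27 + 10*4/(-23)) = 3*(-27 + 10*4*(-1/23)) = 3*(-27 - 40/23) = 3*(-661/23) = -1983/23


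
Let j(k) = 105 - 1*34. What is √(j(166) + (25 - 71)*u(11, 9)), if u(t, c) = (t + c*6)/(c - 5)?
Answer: I*√2706/2 ≈ 26.01*I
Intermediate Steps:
j(k) = 71 (j(k) = 105 - 34 = 71)
u(t, c) = (t + 6*c)/(-5 + c)
√(j(166) + (25 - 71)*u(11, 9)) = √(71 + (25 - 71)*((11 + 6*9)/(-5 + 9))) = √(71 - 46*(11 + 54)/4) = √(71 - 23*65/2) = √(71 - 46*65/4) = √(71 - 1495/2) = √(-1353/2) = I*√2706/2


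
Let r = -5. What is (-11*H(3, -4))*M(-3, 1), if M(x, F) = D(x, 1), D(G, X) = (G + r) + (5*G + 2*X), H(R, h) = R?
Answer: 693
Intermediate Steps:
D(G, X) = -5 + 2*X + 6*G (D(G, X) = (G - 5) + (5*G + 2*X) = (-5 + G) + (2*X + 5*G) = -5 + 2*X + 6*G)
M(x, F) = -3 + 6*x (M(x, F) = -5 + 2*1 + 6*x = -5 + 2 + 6*x = -3 + 6*x)
(-11*H(3, -4))*M(-3, 1) = (-11*3)*(-3 + 6*(-3)) = -33*(-3 - 18) = -33*(-21) = 693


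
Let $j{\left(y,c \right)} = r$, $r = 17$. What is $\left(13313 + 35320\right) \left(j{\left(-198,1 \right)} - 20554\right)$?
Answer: $-998775921$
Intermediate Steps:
$j{\left(y,c \right)} = 17$
$\left(13313 + 35320\right) \left(j{\left(-198,1 \right)} - 20554\right) = \left(13313 + 35320\right) \left(17 - 20554\right) = 48633 \left(-20537\right) = -998775921$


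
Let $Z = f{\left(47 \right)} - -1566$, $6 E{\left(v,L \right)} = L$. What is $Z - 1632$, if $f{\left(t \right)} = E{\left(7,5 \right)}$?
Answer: $- \frac{391}{6} \approx -65.167$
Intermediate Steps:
$E{\left(v,L \right)} = \frac{L}{6}$
$f{\left(t \right)} = \frac{5}{6}$ ($f{\left(t \right)} = \frac{1}{6} \cdot 5 = \frac{5}{6}$)
$Z = \frac{9401}{6}$ ($Z = \frac{5}{6} - -1566 = \frac{5}{6} + 1566 = \frac{9401}{6} \approx 1566.8$)
$Z - 1632 = \frac{9401}{6} - 1632 = - \frac{391}{6}$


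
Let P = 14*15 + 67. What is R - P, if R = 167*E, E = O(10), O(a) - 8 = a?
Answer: 2729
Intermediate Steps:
O(a) = 8 + a
E = 18 (E = 8 + 10 = 18)
R = 3006 (R = 167*18 = 3006)
P = 277 (P = 210 + 67 = 277)
R - P = 3006 - 1*277 = 3006 - 277 = 2729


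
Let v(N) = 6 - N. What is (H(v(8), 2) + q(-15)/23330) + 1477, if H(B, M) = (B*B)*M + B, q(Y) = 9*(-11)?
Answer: 34598291/23330 ≈ 1483.0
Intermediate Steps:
q(Y) = -99
H(B, M) = B + M*B**2 (H(B, M) = B**2*M + B = M*B**2 + B = B + M*B**2)
(H(v(8), 2) + q(-15)/23330) + 1477 = ((6 - 1*8)*(1 + (6 - 1*8)*2) - 99/23330) + 1477 = ((6 - 8)*(1 + (6 - 8)*2) - 99*1/23330) + 1477 = (-2*(1 - 2*2) - 99/23330) + 1477 = (-2*(1 - 4) - 99/23330) + 1477 = (-2*(-3) - 99/23330) + 1477 = (6 - 99/23330) + 1477 = 139881/23330 + 1477 = 34598291/23330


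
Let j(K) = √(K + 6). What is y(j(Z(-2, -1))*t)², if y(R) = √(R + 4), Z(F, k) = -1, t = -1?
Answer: 4 - √5 ≈ 1.7639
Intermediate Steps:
j(K) = √(6 + K)
y(R) = √(4 + R)
y(j(Z(-2, -1))*t)² = (√(4 + √(6 - 1)*(-1)))² = (√(4 + √5*(-1)))² = (√(4 - √5))² = 4 - √5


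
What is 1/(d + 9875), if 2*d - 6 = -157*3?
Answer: 2/19285 ≈ 0.00010371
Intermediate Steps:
d = -465/2 (d = 3 + (-157*3)/2 = 3 + (1/2)*(-471) = 3 - 471/2 = -465/2 ≈ -232.50)
1/(d + 9875) = 1/(-465/2 + 9875) = 1/(19285/2) = 2/19285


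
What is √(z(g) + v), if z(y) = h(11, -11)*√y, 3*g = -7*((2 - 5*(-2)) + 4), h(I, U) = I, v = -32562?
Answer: √(-293058 + 132*I*√21)/3 ≈ 0.18623 + 180.45*I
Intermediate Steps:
g = -112/3 (g = (-7*((2 - 5*(-2)) + 4))/3 = (-7*((2 + 10) + 4))/3 = (-7*(12 + 4))/3 = (-7*16)/3 = (⅓)*(-112) = -112/3 ≈ -37.333)
z(y) = 11*√y
√(z(g) + v) = √(11*√(-112/3) - 32562) = √(11*(4*I*√21/3) - 32562) = √(44*I*√21/3 - 32562) = √(-32562 + 44*I*√21/3)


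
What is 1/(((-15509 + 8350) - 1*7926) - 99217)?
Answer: -1/114302 ≈ -8.7488e-6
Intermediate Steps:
1/(((-15509 + 8350) - 1*7926) - 99217) = 1/((-7159 - 7926) - 99217) = 1/(-15085 - 99217) = 1/(-114302) = -1/114302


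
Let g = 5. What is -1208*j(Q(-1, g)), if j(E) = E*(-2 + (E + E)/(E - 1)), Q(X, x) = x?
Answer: -3020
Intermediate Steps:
j(E) = E*(-2 + 2*E/(-1 + E)) (j(E) = E*(-2 + (2*E)/(-1 + E)) = E*(-2 + 2*E/(-1 + E)))
-1208*j(Q(-1, g)) = -2416*5/(-1 + 5) = -2416*5/4 = -1208*5/2 = -3020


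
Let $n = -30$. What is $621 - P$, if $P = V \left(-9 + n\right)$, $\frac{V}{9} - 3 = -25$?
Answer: $-7101$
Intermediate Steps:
$V = -198$ ($V = 27 + 9 \left(-25\right) = 27 - 225 = -198$)
$P = 7722$ ($P = - 198 \left(-9 - 30\right) = \left(-198\right) \left(-39\right) = 7722$)
$621 - P = 621 - 7722 = -7101$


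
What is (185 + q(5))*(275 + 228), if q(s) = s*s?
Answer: 105630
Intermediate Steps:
q(s) = s²
(185 + q(5))*(275 + 228) = (185 + 5²)*(275 + 228) = (185 + 25)*503 = 210*503 = 105630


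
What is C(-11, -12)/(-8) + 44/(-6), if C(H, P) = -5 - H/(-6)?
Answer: -311/48 ≈ -6.4792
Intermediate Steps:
C(H, P) = -5 + H/6 (C(H, P) = -5 - H*(-1)/6 = -5 - (-1)*H/6 = -5 + H/6)
C(-11, -12)/(-8) + 44/(-6) = (-5 + (⅙)*(-11))/(-8) + 44/(-6) = (-5 - 11/6)*(-⅛) + 44*(-⅙) = -41/6*(-⅛) - 22/3 = 41/48 - 22/3 = -311/48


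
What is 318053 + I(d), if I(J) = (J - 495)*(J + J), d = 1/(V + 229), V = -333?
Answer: 1720082105/5408 ≈ 3.1806e+5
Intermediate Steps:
d = -1/104 (d = 1/(-333 + 229) = 1/(-104) = -1/104 ≈ -0.0096154)
I(J) = 2*J*(-495 + J) (I(J) = (-495 + J)*(2*J) = 2*J*(-495 + J))
318053 + I(d) = 318053 + 2*(-1/104)*(-495 - 1/104) = 318053 + 2*(-1/104)*(-51481/104) = 318053 + 51481/5408 = 1720082105/5408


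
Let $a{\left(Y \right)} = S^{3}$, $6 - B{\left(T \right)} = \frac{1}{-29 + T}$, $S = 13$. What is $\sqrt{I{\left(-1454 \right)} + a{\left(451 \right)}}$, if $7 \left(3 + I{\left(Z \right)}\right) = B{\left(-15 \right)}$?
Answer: $\frac{3 \sqrt{5783701}}{154} \approx 46.849$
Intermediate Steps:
$B{\left(T \right)} = 6 - \frac{1}{-29 + T}$
$a{\left(Y \right)} = 2197$ ($a{\left(Y \right)} = 13^{3} = 2197$)
$I{\left(Z \right)} = - \frac{659}{308}$ ($I{\left(Z \right)} = -3 + \frac{\frac{1}{-29 - 15} \left(-175 + 6 \left(-15\right)\right)}{7} = -3 + \frac{\frac{1}{-44} \left(-175 - 90\right)}{7} = -3 + \frac{\left(- \frac{1}{44}\right) \left(-265\right)}{7} = -3 + \frac{1}{7} \cdot \frac{265}{44} = -3 + \frac{265}{308} = - \frac{659}{308}$)
$\sqrt{I{\left(-1454 \right)} + a{\left(451 \right)}} = \sqrt{- \frac{659}{308} + 2197} = \sqrt{\frac{676017}{308}} = \frac{3 \sqrt{5783701}}{154}$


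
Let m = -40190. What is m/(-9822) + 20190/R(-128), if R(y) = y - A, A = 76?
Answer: -15842285/166974 ≈ -94.879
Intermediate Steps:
R(y) = -76 + y (R(y) = y - 1*76 = y - 76 = -76 + y)
m/(-9822) + 20190/R(-128) = -40190/(-9822) + 20190/(-76 - 128) = -40190*(-1/9822) + 20190/(-204) = 20095/4911 + 20190*(-1/204) = 20095/4911 - 3365/34 = -15842285/166974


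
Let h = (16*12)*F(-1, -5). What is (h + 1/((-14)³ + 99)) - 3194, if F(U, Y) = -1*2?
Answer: -9463811/2645 ≈ -3578.0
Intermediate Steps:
F(U, Y) = -2
h = -384 (h = (16*12)*(-2) = 192*(-2) = -384)
(h + 1/((-14)³ + 99)) - 3194 = (-384 + 1/((-14)³ + 99)) - 3194 = (-384 + 1/(-2744 + 99)) - 3194 = (-384 + 1/(-2645)) - 3194 = (-384 - 1/2645) - 3194 = -1015681/2645 - 3194 = -9463811/2645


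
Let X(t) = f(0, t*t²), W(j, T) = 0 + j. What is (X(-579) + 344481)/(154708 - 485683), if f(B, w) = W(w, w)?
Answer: 64586686/110325 ≈ 585.42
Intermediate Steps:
W(j, T) = j
f(B, w) = w
X(t) = t³ (X(t) = t*t² = t³)
(X(-579) + 344481)/(154708 - 485683) = ((-579)³ + 344481)/(154708 - 485683) = (-194104539 + 344481)/(-330975) = -193760058*(-1/330975) = 64586686/110325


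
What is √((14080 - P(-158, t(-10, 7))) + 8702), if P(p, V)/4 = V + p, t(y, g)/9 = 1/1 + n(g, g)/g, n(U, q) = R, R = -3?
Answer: √1146278/7 ≈ 152.95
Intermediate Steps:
n(U, q) = -3
t(y, g) = 9 - 27/g (t(y, g) = 9*(1/1 - 3/g) = 9*(1*1 - 3/g) = 9*(1 - 3/g) = 9 - 27/g)
P(p, V) = 4*V + 4*p (P(p, V) = 4*(V + p) = 4*V + 4*p)
√((14080 - P(-158, t(-10, 7))) + 8702) = √((14080 - (4*(9 - 27/7) + 4*(-158))) + 8702) = √((14080 - (4*(9 - 27*⅐) - 632)) + 8702) = √((14080 - (4*(9 - 27/7) - 632)) + 8702) = √((14080 - (4*(36/7) - 632)) + 8702) = √((14080 - (144/7 - 632)) + 8702) = √((14080 - 1*(-4280/7)) + 8702) = √((14080 + 4280/7) + 8702) = √(102840/7 + 8702) = √(163754/7) = √1146278/7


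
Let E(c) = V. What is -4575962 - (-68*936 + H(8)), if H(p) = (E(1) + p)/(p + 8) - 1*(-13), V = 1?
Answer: -72197241/16 ≈ -4.5123e+6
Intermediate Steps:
E(c) = 1
H(p) = 13 + (1 + p)/(8 + p) (H(p) = (1 + p)/(p + 8) - 1*(-13) = (1 + p)/(8 + p) + 13 = 13 + (1 + p)/(8 + p))
-4575962 - (-68*936 + H(8)) = -4575962 - (-68*936 + 7*(15 + 2*8)/(8 + 8)) = -4575962 - (-63648 + 7*(15 + 16)/16) = -4575962 - (-63648 + 7*(1/16)*31) = -4575962 - (-63648 + 217/16) = -4575962 - 1*(-1018151/16) = -4575962 + 1018151/16 = -72197241/16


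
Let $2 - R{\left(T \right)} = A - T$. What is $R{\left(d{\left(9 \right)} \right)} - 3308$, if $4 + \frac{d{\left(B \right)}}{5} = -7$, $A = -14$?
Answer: $-3347$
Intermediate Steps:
$d{\left(B \right)} = -55$ ($d{\left(B \right)} = -20 + 5 \left(-7\right) = -20 - 35 = -55$)
$R{\left(T \right)} = 16 + T$ ($R{\left(T \right)} = 2 - \left(-14 - T\right) = 2 + \left(14 + T\right) = 16 + T$)
$R{\left(d{\left(9 \right)} \right)} - 3308 = \left(16 - 55\right) - 3308 = -39 - 3308 = -3347$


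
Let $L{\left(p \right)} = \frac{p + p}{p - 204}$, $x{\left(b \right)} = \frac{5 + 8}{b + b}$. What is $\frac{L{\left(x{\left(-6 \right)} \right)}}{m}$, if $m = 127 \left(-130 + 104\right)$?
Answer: $- \frac{1}{312547} \approx -3.1995 \cdot 10^{-6}$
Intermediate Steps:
$x{\left(b \right)} = \frac{13}{2 b}$
$L{\left(p \right)} = \frac{2 p}{-204 + p}$
$m = -3302$ ($m = 127 \left(-26\right) = -3302$)
$\frac{L{\left(x{\left(-6 \right)} \right)}}{m} = \frac{2 \frac{13}{2 \left(-6\right)} \frac{1}{-204 + \frac{13}{2 \left(-6\right)}}}{-3302} = \frac{2 \cdot \frac{13}{2} \left(- \frac{1}{6}\right)}{-204 + \frac{13}{2} \left(- \frac{1}{6}\right)} \left(- \frac{1}{3302}\right) = 2 \left(- \frac{13}{12}\right) \frac{1}{-204 - \frac{13}{12}} \left(- \frac{1}{3302}\right) = 2 \left(- \frac{13}{12}\right) \frac{1}{- \frac{2461}{12}} \left(- \frac{1}{3302}\right) = 2 \left(- \frac{13}{12}\right) \left(- \frac{12}{2461}\right) \left(- \frac{1}{3302}\right) = \frac{26}{2461} \left(- \frac{1}{3302}\right) = - \frac{1}{312547}$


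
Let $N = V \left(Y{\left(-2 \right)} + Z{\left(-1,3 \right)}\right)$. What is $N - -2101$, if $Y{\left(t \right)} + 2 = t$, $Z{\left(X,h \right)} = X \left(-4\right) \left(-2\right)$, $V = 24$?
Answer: $1813$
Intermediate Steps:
$Z{\left(X,h \right)} = 8 X$ ($Z{\left(X,h \right)} = - 4 X \left(-2\right) = 8 X$)
$Y{\left(t \right)} = -2 + t$
$N = -288$ ($N = 24 \left(\left(-2 - 2\right) + 8 \left(-1\right)\right) = 24 \left(-4 - 8\right) = 24 \left(-12\right) = -288$)
$N - -2101 = -288 - -2101 = -288 + 2101 = 1813$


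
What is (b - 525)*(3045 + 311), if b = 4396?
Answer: 12991076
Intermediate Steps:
(b - 525)*(3045 + 311) = (4396 - 525)*(3045 + 311) = 3871*3356 = 12991076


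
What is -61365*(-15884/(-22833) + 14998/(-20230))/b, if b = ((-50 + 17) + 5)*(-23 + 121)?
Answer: -43192806637/42249513432 ≈ -1.0223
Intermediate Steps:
b = -2744 (b = (-33 + 5)*98 = -28*98 = -2744)
-61365*(-15884/(-22833) + 14998/(-20230))/b = -61365/((-2744/(-15884/(-22833) + 14998/(-20230)))) = -61365/((-2744/(-15884*(-1/22833) + 14998*(-1/20230)))) = -61365/((-2744/(15884/22833 - 7499/10115))) = -61365/((-2744/(-10558007/230955795))) = -61365/((-2744*(-230955795/10558007))) = -61365/633742701480/10558007 = -61365*10558007/633742701480 = -43192806637/42249513432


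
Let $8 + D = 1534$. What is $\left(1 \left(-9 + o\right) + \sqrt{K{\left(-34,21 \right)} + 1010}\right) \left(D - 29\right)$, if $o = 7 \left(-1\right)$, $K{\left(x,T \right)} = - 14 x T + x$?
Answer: $-23952 + 2994 \sqrt{2743} \approx 1.3285 \cdot 10^{5}$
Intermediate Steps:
$D = 1526$ ($D = -8 + 1534 = 1526$)
$K{\left(x,T \right)} = x - 14 T x$ ($K{\left(x,T \right)} = - 14 T x + x = x - 14 T x$)
$o = -7$
$\left(1 \left(-9 + o\right) + \sqrt{K{\left(-34,21 \right)} + 1010}\right) \left(D - 29\right) = \left(1 \left(-9 - 7\right) + \sqrt{- 34 \left(1 - 294\right) + 1010}\right) \left(1526 - 29\right) = \left(1 \left(-16\right) + \sqrt{- 34 \left(1 - 294\right) + 1010}\right) 1497 = \left(-16 + \sqrt{\left(-34\right) \left(-293\right) + 1010}\right) 1497 = \left(-16 + \sqrt{9962 + 1010}\right) 1497 = \left(-16 + \sqrt{10972}\right) 1497 = \left(-16 + 2 \sqrt{2743}\right) 1497 = -23952 + 2994 \sqrt{2743}$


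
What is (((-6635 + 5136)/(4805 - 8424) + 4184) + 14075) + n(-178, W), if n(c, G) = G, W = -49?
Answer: 65903489/3619 ≈ 18210.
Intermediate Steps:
(((-6635 + 5136)/(4805 - 8424) + 4184) + 14075) + n(-178, W) = (((-6635 + 5136)/(4805 - 8424) + 4184) + 14075) - 49 = ((-1499/(-3619) + 4184) + 14075) - 49 = ((-1499*(-1/3619) + 4184) + 14075) - 49 = ((1499/3619 + 4184) + 14075) - 49 = (15143395/3619 + 14075) - 49 = 66080820/3619 - 49 = 65903489/3619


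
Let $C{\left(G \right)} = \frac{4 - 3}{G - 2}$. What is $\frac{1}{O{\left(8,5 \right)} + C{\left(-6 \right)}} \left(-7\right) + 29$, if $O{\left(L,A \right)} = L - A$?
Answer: $\frac{611}{23} \approx 26.565$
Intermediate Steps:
$C{\left(G \right)} = \frac{1}{-2 + G}$ ($C{\left(G \right)} = 1 \frac{1}{-2 + G} = \frac{1}{-2 + G}$)
$\frac{1}{O{\left(8,5 \right)} + C{\left(-6 \right)}} \left(-7\right) + 29 = \frac{1}{\left(8 - 5\right) + \frac{1}{-2 - 6}} \left(-7\right) + 29 = \frac{1}{\left(8 - 5\right) + \frac{1}{-8}} \left(-7\right) + 29 = \frac{1}{3 - \frac{1}{8}} \left(-7\right) + 29 = \frac{1}{\frac{23}{8}} \left(-7\right) + 29 = \frac{8}{23} \left(-7\right) + 29 = - \frac{56}{23} + 29 = \frac{611}{23}$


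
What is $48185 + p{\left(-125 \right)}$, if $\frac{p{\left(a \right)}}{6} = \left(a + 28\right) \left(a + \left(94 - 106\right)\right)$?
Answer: $127919$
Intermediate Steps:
$p{\left(a \right)} = 6 \left(-12 + a\right) \left(28 + a\right)$ ($p{\left(a \right)} = 6 \left(a + 28\right) \left(a + \left(94 - 106\right)\right) = 6 \left(28 + a\right) \left(a + \left(94 - 106\right)\right) = 6 \left(28 + a\right) \left(a - 12\right) = 6 \left(28 + a\right) \left(-12 + a\right) = 6 \left(-12 + a\right) \left(28 + a\right)$)
$48185 + p{\left(-125 \right)} = 48185 + \left(-2016 + 6 \left(-125\right)^{2} + 96 \left(-125\right)\right) = 48185 - -79734 = 48185 + 79734 = 127919$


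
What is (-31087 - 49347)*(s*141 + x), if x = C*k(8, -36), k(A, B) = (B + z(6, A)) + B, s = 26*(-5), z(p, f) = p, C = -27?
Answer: 1331021832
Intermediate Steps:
s = -130
k(A, B) = 6 + 2*B (k(A, B) = (B + 6) + B = (6 + B) + B = 6 + 2*B)
x = 1782 (x = -27*(6 + 2*(-36)) = -27*(6 - 72) = -27*(-66) = 1782)
(-31087 - 49347)*(s*141 + x) = (-31087 - 49347)*(-130*141 + 1782) = -80434*(-18330 + 1782) = -80434*(-16548) = 1331021832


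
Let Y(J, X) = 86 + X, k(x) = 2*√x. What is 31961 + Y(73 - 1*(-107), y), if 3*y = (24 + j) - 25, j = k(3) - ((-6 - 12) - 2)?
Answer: 96160/3 + 2*√3/3 ≈ 32055.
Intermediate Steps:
j = 20 + 2*√3 (j = 2*√3 - ((-6 - 12) - 2) = 2*√3 - (-18 - 2) = 2*√3 - 1*(-20) = 2*√3 + 20 = 20 + 2*√3 ≈ 23.464)
y = 19/3 + 2*√3/3 (y = ((24 + (20 + 2*√3)) - 25)/3 = ((44 + 2*√3) - 25)/3 = (19 + 2*√3)/3 = 19/3 + 2*√3/3 ≈ 7.4880)
31961 + Y(73 - 1*(-107), y) = 31961 + (86 + (19/3 + 2*√3/3)) = 31961 + (277/3 + 2*√3/3) = 96160/3 + 2*√3/3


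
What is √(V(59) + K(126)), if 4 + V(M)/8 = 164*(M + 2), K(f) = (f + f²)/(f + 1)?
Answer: √80126 ≈ 283.07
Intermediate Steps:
K(f) = (f + f²)/(1 + f)
V(M) = 2592 + 1312*M (V(M) = -32 + 8*(164*(M + 2)) = -32 + 8*(164*(2 + M)) = -32 + 8*(328 + 164*M) = -32 + (2624 + 1312*M) = 2592 + 1312*M)
√(V(59) + K(126)) = √((2592 + 1312*59) + 126) = √((2592 + 77408) + 126) = √(80000 + 126) = √80126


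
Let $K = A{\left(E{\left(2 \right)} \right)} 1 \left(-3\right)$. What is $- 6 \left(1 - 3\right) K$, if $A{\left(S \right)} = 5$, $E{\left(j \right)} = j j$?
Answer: $-180$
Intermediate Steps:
$E{\left(j \right)} = j^{2}$
$K = -15$ ($K = 5 \cdot 1 \left(-3\right) = 5 \left(-3\right) = -15$)
$- 6 \left(1 - 3\right) K = - 6 \left(1 - 3\right) \left(-15\right) = \left(-6\right) \left(-2\right) \left(-15\right) = 12 \left(-15\right) = -180$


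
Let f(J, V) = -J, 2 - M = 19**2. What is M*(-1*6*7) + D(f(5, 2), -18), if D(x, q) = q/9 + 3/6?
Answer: 30153/2 ≈ 15077.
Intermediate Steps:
M = -359 (M = 2 - 1*19**2 = 2 - 1*361 = 2 - 361 = -359)
D(x, q) = 1/2 + q/9 (D(x, q) = q*(1/9) + 3*(1/6) = q/9 + 1/2 = 1/2 + q/9)
M*(-1*6*7) + D(f(5, 2), -18) = -359*(-1*6)*7 + (1/2 + (1/9)*(-18)) = -(-2154)*7 + (1/2 - 2) = -359*(-42) - 3/2 = 15078 - 3/2 = 30153/2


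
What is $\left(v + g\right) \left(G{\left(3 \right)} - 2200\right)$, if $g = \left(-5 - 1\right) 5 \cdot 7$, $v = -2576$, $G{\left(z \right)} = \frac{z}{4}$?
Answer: $\frac{12254221}{2} \approx 6.1271 \cdot 10^{6}$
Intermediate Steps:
$G{\left(z \right)} = \frac{z}{4}$ ($G{\left(z \right)} = z \frac{1}{4} = \frac{z}{4}$)
$g = -210$ ($g = \left(-6\right) 5 \cdot 7 = \left(-30\right) 7 = -210$)
$\left(v + g\right) \left(G{\left(3 \right)} - 2200\right) = \left(-2576 - 210\right) \left(\frac{1}{4} \cdot 3 - 2200\right) = - 2786 \left(\frac{3}{4} - 2200\right) = \left(-2786\right) \left(- \frac{8797}{4}\right) = \frac{12254221}{2}$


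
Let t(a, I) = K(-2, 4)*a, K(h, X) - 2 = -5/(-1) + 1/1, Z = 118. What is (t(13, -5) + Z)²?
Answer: 49284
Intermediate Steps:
K(h, X) = 8 (K(h, X) = 2 + (-5/(-1) + 1/1) = 2 + (-5*(-1) + 1*1) = 2 + (5 + 1) = 2 + 6 = 8)
t(a, I) = 8*a
(t(13, -5) + Z)² = (8*13 + 118)² = (104 + 118)² = 222² = 49284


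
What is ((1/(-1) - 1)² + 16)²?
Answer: 400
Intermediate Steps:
((1/(-1) - 1)² + 16)² = ((-1 - 1)² + 16)² = ((-2)² + 16)² = (4 + 16)² = 20² = 400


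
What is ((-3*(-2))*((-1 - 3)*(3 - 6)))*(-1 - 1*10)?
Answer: -792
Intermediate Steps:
((-3*(-2))*((-1 - 3)*(3 - 6)))*(-1 - 1*10) = (6*(-4*(-3)))*(-1 - 10) = (6*12)*(-11) = 72*(-11) = -792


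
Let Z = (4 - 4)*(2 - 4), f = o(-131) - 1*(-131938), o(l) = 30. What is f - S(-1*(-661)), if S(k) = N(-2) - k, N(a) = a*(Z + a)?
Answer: 132625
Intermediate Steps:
f = 131968 (f = 30 - 1*(-131938) = 30 + 131938 = 131968)
Z = 0 (Z = 0*(-2) = 0)
N(a) = a² (N(a) = a*(0 + a) = a*a = a²)
S(k) = 4 - k (S(k) = (-2)² - k = 4 - k)
f - S(-1*(-661)) = 131968 - (4 - (-1)*(-661)) = 131968 - (4 - 1*661) = 131968 - (4 - 661) = 131968 - 1*(-657) = 131968 + 657 = 132625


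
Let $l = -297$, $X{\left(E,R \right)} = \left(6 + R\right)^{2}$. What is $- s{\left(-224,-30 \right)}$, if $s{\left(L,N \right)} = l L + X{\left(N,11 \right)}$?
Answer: $-66817$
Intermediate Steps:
$s{\left(L,N \right)} = 289 - 297 L$ ($s{\left(L,N \right)} = - 297 L + \left(6 + 11\right)^{2} = - 297 L + 17^{2} = - 297 L + 289 = 289 - 297 L$)
$- s{\left(-224,-30 \right)} = - (289 - -66528) = - (289 + 66528) = \left(-1\right) 66817 = -66817$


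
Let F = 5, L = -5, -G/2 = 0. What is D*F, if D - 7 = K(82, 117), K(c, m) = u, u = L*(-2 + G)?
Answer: 85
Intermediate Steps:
G = 0 (G = -2*0 = 0)
u = 10 (u = -5*(-2 + 0) = -5*(-2) = 10)
K(c, m) = 10
D = 17 (D = 7 + 10 = 17)
D*F = 17*5 = 85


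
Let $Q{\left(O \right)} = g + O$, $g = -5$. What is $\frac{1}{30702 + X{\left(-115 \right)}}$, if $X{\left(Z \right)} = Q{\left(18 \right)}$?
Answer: $\frac{1}{30715} \approx 3.2557 \cdot 10^{-5}$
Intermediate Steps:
$Q{\left(O \right)} = -5 + O$
$X{\left(Z \right)} = 13$ ($X{\left(Z \right)} = -5 + 18 = 13$)
$\frac{1}{30702 + X{\left(-115 \right)}} = \frac{1}{30702 + 13} = \frac{1}{30715}$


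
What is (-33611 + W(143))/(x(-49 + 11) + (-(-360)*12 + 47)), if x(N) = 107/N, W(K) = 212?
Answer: -1269162/165839 ≈ -7.6530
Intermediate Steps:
(-33611 + W(143))/(x(-49 + 11) + (-(-360)*12 + 47)) = (-33611 + 212)/(107/(-49 + 11) + (-(-360)*12 + 47)) = -33399/(107/(-38) + (-60*(-72) + 47)) = -33399/(107*(-1/38) + (4320 + 47)) = -33399/(-107/38 + 4367) = -33399/165839/38 = -33399*38/165839 = -1269162/165839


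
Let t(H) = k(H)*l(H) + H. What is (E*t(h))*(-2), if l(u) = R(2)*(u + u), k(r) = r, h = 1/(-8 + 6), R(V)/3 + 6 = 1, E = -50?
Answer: -800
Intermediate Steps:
R(V) = -15 (R(V) = -18 + 3*1 = -18 + 3 = -15)
h = -1/2 (h = 1/(-2) = -1/2 ≈ -0.50000)
l(u) = -30*u (l(u) = -15*(u + u) = -30*u)
t(H) = H - 30*H**2 (t(H) = H*(-30*H) + H = -30*H**2 + H = H - 30*H**2)
(E*t(h))*(-2) = -(-25)*(1 - 30*(-1/2))*(-2) = -(-25)*(1 + 15)*(-2) = -(-25)*16*(-2) = -50*(-8)*(-2) = 400*(-2) = -800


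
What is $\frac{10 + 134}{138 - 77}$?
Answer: $\frac{144}{61} \approx 2.3607$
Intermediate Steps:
$\frac{10 + 134}{138 - 77} = \frac{144}{61}$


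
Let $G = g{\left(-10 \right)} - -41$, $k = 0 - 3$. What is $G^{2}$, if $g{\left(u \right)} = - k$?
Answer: $1936$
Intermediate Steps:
$k = -3$
$g{\left(u \right)} = 3$ ($g{\left(u \right)} = \left(-1\right) \left(-3\right) = 3$)
$G = 44$ ($G = 3 - -41 = 3 + 41 = 44$)
$G^{2} = 44^{2} = 1936$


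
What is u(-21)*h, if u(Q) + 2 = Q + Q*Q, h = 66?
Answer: 27588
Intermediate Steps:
u(Q) = -2 + Q + Q² (u(Q) = -2 + (Q + Q*Q) = -2 + (Q + Q²) = -2 + Q + Q²)
u(-21)*h = (-2 - 21 + (-21)²)*66 = (-2 - 21 + 441)*66 = 418*66 = 27588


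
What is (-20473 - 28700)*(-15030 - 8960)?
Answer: 1179660270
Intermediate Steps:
(-20473 - 28700)*(-15030 - 8960) = -49173*(-23990) = 1179660270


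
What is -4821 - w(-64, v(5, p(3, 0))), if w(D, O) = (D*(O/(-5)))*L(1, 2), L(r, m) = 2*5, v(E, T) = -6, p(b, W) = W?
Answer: -4053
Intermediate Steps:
L(r, m) = 10
w(D, O) = -2*D*O (w(D, O) = (D*(O/(-5)))*10 = (D*(O*(-1/5)))*10 = (D*(-O/5))*10 = -D*O/5*10 = -2*D*O)
-4821 - w(-64, v(5, p(3, 0))) = -4821 - (-2)*(-64)*(-6) = -4821 - 1*(-768) = -4821 + 768 = -4053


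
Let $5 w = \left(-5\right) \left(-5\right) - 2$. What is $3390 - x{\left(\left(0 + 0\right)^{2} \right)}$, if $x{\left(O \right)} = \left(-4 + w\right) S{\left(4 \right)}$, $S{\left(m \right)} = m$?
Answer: $\frac{16938}{5} \approx 3387.6$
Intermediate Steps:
$w = \frac{23}{5}$ ($w = \frac{\left(-5\right) \left(-5\right) - 2}{5} = \frac{25 - 2}{5} = \frac{1}{5} \cdot 23 = \frac{23}{5} \approx 4.6$)
$x{\left(O \right)} = \frac{12}{5}$ ($x{\left(O \right)} = \left(-4 + \frac{23}{5}\right) 4 = \frac{3}{5} \cdot 4 = \frac{12}{5}$)
$3390 - x{\left(\left(0 + 0\right)^{2} \right)} = 3390 - \frac{12}{5} = \frac{16938}{5}$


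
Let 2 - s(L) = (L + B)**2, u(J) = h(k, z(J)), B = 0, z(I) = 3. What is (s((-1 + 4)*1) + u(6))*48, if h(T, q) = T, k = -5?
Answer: -576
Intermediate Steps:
u(J) = -5
s(L) = 2 - L**2 (s(L) = 2 - (L + 0)**2 = 2 - L**2)
(s((-1 + 4)*1) + u(6))*48 = ((2 - ((-1 + 4)*1)**2) - 5)*48 = ((2 - (3*1)**2) - 5)*48 = ((2 - 1*3**2) - 5)*48 = ((2 - 1*9) - 5)*48 = ((2 - 9) - 5)*48 = (-7 - 5)*48 = -12*48 = -576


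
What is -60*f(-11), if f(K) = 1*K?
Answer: 660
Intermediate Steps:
f(K) = K
-60*f(-11) = -60*(-11) = 660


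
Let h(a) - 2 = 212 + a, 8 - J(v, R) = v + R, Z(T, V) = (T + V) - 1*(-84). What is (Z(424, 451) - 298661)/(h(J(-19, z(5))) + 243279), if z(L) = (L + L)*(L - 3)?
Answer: -148851/121750 ≈ -1.2226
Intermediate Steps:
Z(T, V) = 84 + T + V (Z(T, V) = (T + V) + 84 = 84 + T + V)
z(L) = 2*L*(-3 + L) (z(L) = (2*L)*(-3 + L) = 2*L*(-3 + L))
J(v, R) = 8 - R - v (J(v, R) = 8 - (v + R) = 8 - (R + v) = 8 + (-R - v) = 8 - R - v)
h(a) = 214 + a (h(a) = 2 + (212 + a) = 214 + a)
(Z(424, 451) - 298661)/(h(J(-19, z(5))) + 243279) = ((84 + 424 + 451) - 298661)/((214 + (8 - 2*5*(-3 + 5) - 1*(-19))) + 243279) = (959 - 298661)/((214 + (8 - 2*5*2 + 19)) + 243279) = -297702/((214 + (8 - 1*20 + 19)) + 243279) = -297702/((214 + (8 - 20 + 19)) + 243279) = -297702/((214 + 7) + 243279) = -297702/(221 + 243279) = -297702/243500 = -297702*1/243500 = -148851/121750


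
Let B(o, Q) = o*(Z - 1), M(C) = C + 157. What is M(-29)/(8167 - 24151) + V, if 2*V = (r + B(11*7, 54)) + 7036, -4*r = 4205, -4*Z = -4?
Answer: 23914997/7992 ≈ 2992.4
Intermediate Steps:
Z = 1 (Z = -¼*(-4) = 1)
M(C) = 157 + C
B(o, Q) = 0 (B(o, Q) = o*(1 - 1) = o*0 = 0)
r = -4205/4 (r = -¼*4205 = -4205/4 ≈ -1051.3)
V = 23939/8 (V = ((-4205/4 + 0) + 7036)/2 = (-4205/4 + 7036)/2 = (½)*(23939/4) = 23939/8 ≈ 2992.4)
M(-29)/(8167 - 24151) + V = (157 - 29)/(8167 - 24151) + 23939/8 = 128/(-15984) + 23939/8 = 128*(-1/15984) + 23939/8 = -8/999 + 23939/8 = 23914997/7992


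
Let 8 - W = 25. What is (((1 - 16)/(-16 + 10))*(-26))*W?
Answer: 1105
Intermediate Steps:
W = -17 (W = 8 - 1*25 = 8 - 25 = -17)
(((1 - 16)/(-16 + 10))*(-26))*W = (((1 - 16)/(-16 + 10))*(-26))*(-17) = (-15/(-6)*(-26))*(-17) = (-15*(-1/6)*(-26))*(-17) = ((5/2)*(-26))*(-17) = -65*(-17) = 1105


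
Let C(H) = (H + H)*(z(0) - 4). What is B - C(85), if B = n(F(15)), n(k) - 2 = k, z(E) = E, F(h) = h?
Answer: 697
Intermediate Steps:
n(k) = 2 + k
B = 17 (B = 2 + 15 = 17)
C(H) = -8*H (C(H) = (H + H)*(0 - 4) = (2*H)*(-4) = -8*H)
B - C(85) = 17 - (-8)*85 = 17 - 1*(-680) = 17 + 680 = 697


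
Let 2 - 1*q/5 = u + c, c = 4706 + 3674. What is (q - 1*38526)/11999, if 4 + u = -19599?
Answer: 17599/11999 ≈ 1.4667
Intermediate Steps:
u = -19603 (u = -4 - 19599 = -19603)
c = 8380
q = 56125 (q = 10 - 5*(-19603 + 8380) = 10 - 5*(-11223) = 10 + 56115 = 56125)
(q - 1*38526)/11999 = (56125 - 1*38526)/11999 = (56125 - 38526)*(1/11999) = 17599*(1/11999) = 17599/11999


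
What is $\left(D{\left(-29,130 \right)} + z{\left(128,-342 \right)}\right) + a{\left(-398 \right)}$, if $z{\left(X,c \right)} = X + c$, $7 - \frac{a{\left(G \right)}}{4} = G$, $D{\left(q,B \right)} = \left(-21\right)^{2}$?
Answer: $1847$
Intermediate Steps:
$D{\left(q,B \right)} = 441$
$a{\left(G \right)} = 28 - 4 G$
$\left(D{\left(-29,130 \right)} + z{\left(128,-342 \right)}\right) + a{\left(-398 \right)} = \left(441 + \left(128 - 342\right)\right) + \left(28 - -1592\right) = \left(441 - 214\right) + \left(28 + 1592\right) = 227 + 1620 = 1847$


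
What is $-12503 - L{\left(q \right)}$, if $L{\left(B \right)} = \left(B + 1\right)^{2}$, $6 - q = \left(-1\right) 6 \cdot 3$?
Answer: $-13128$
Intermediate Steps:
$q = 24$ ($q = 6 - \left(-1\right) 6 \cdot 3 = 6 - \left(-6\right) 3 = 6 - -18 = 6 + 18 = 24$)
$L{\left(B \right)} = \left(1 + B\right)^{2}$
$-12503 - L{\left(q \right)} = -12503 - \left(1 + 24\right)^{2} = -12503 - 25^{2} = -12503 - 625 = -13128$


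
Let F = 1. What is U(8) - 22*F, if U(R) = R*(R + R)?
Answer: 106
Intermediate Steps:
U(R) = 2*R² (U(R) = R*(2*R) = 2*R²)
U(8) - 22*F = 2*8² - 22*1 = 2*64 - 22 = 128 - 22 = 106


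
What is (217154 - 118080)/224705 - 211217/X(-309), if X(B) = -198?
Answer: 47481132637/44491590 ≈ 1067.2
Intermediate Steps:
(217154 - 118080)/224705 - 211217/X(-309) = (217154 - 118080)/224705 - 211217/(-198) = 99074*(1/224705) - 211217*(-1/198) = 99074/224705 + 211217/198 = 47481132637/44491590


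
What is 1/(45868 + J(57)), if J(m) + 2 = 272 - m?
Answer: 1/46081 ≈ 2.1701e-5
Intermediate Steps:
J(m) = 270 - m (J(m) = -2 + (272 - m) = 270 - m)
1/(45868 + J(57)) = 1/(45868 + (270 - 1*57)) = 1/(45868 + (270 - 57)) = 1/(45868 + 213) = 1/46081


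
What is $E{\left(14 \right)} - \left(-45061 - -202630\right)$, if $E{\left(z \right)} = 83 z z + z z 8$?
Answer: $-139733$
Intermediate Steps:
$E{\left(z \right)} = 91 z^{2}$ ($E{\left(z \right)} = 83 z^{2} + z^{2} \cdot 8 = 83 z^{2} + 8 z^{2} = 91 z^{2}$)
$E{\left(14 \right)} - \left(-45061 - -202630\right) = 91 \cdot 14^{2} - \left(-45061 - -202630\right) = 91 \cdot 196 - \left(-45061 + 202630\right) = 17836 - 157569 = -139733$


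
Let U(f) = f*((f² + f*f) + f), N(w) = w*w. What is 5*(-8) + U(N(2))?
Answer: 104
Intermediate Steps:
N(w) = w²
U(f) = f*(f + 2*f²) (U(f) = f*((f² + f²) + f) = f*(2*f² + f) = f*(f + 2*f²))
5*(-8) + U(N(2)) = 5*(-8) + (2²)²*(1 + 2*2²) = -40 + 4²*(1 + 2*4) = -40 + 16*(1 + 8) = -40 + 16*9 = -40 + 144 = 104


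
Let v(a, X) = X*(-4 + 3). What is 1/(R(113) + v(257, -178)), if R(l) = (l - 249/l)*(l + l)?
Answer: 1/25218 ≈ 3.9654e-5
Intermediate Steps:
v(a, X) = -X (v(a, X) = X*(-1) = -X)
R(l) = 2*l*(l - 249/l) (R(l) = (l - 249/l)*(2*l) = 2*l*(l - 249/l))
1/(R(113) + v(257, -178)) = 1/((-498 + 2*113²) - 1*(-178)) = 1/((-498 + 2*12769) + 178) = 1/((-498 + 25538) + 178) = 1/(25040 + 178) = 1/25218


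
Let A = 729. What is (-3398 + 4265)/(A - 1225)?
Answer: -867/496 ≈ -1.7480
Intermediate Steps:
(-3398 + 4265)/(A - 1225) = (-3398 + 4265)/(729 - 1225) = 867/(-496) = 867*(-1/496) = -867/496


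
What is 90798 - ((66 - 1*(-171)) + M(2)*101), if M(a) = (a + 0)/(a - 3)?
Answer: 90763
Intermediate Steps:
M(a) = a/(-3 + a)
90798 - ((66 - 1*(-171)) + M(2)*101) = 90798 - ((66 - 1*(-171)) + (2/(-3 + 2))*101) = 90798 - ((66 + 171) + (2/(-1))*101) = 90798 - (237 + (2*(-1))*101) = 90798 - (237 - 2*101) = 90798 - (237 - 202) = 90798 - 1*35 = 90798 - 35 = 90763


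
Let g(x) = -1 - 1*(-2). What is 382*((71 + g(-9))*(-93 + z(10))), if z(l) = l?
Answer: -2282832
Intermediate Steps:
g(x) = 1 (g(x) = -1 + 2 = 1)
382*((71 + g(-9))*(-93 + z(10))) = 382*((71 + 1)*(-93 + 10)) = 382*(72*(-83)) = 382*(-5976) = -2282832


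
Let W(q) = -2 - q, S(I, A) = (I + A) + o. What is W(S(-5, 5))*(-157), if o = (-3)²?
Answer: 1727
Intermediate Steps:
o = 9
S(I, A) = 9 + A + I (S(I, A) = (I + A) + 9 = (A + I) + 9 = 9 + A + I)
W(S(-5, 5))*(-157) = (-2 - (9 + 5 - 5))*(-157) = (-2 - 1*9)*(-157) = (-2 - 9)*(-157) = -11*(-157) = 1727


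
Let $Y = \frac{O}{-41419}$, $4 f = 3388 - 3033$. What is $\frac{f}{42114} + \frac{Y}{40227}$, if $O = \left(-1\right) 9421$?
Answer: $\frac{65897174899}{31186111656392} \approx 0.002113$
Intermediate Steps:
$O = -9421$
$f = \frac{355}{4}$ ($f = \frac{3388 - 3033}{4} = \frac{1}{4} \cdot 355 = \frac{355}{4} \approx 88.75$)
$Y = \frac{9421}{41419}$ ($Y = - \frac{9421}{-41419} = \left(-9421\right) \left(- \frac{1}{41419}\right) = \frac{9421}{41419} \approx 0.22746$)
$\frac{f}{42114} + \frac{Y}{40227} = \frac{355}{4 \cdot 42114} + \frac{9421}{41419 \cdot 40227} = \frac{355}{4} \cdot \frac{1}{42114} + \frac{9421}{41419} \cdot \frac{1}{40227} = \frac{355}{168456} + \frac{9421}{1666162113} = \frac{65897174899}{31186111656392}$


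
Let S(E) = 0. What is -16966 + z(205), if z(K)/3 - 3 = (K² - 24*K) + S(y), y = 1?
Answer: 94358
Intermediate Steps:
z(K) = 9 - 72*K + 3*K² (z(K) = 9 + 3*((K² - 24*K) + 0) = 9 + 3*(K² - 24*K) = 9 + (-72*K + 3*K²) = 9 - 72*K + 3*K²)
-16966 + z(205) = -16966 + (9 - 72*205 + 3*205²) = -16966 + (9 - 14760 + 3*42025) = -16966 + (9 - 14760 + 126075) = -16966 + 111324 = 94358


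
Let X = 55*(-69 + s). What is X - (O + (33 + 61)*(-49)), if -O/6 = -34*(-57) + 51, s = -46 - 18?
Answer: 9225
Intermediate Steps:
s = -64
O = -11934 (O = -6*(-34*(-57) + 51) = -6*(1938 + 51) = -6*1989 = -11934)
X = -7315 (X = 55*(-69 - 64) = 55*(-133) = -7315)
X - (O + (33 + 61)*(-49)) = -7315 - (-11934 + (33 + 61)*(-49)) = -7315 - (-11934 + 94*(-49)) = -7315 - (-11934 - 4606) = -7315 - 1*(-16540) = -7315 + 16540 = 9225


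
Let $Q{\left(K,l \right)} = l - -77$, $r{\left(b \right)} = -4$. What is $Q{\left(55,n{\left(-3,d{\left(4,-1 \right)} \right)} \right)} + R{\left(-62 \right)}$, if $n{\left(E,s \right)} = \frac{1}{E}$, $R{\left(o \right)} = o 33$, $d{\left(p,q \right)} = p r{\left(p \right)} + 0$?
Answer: $- \frac{5908}{3} \approx -1969.3$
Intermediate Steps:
$d{\left(p,q \right)} = - 4 p$ ($d{\left(p,q \right)} = p \left(-4\right) + 0 = - 4 p + 0 = - 4 p$)
$R{\left(o \right)} = 33 o$
$Q{\left(K,l \right)} = 77 + l$ ($Q{\left(K,l \right)} = l + 77 = 77 + l$)
$Q{\left(55,n{\left(-3,d{\left(4,-1 \right)} \right)} \right)} + R{\left(-62 \right)} = \left(77 + \frac{1}{-3}\right) + 33 \left(-62\right) = \left(77 - \frac{1}{3}\right) - 2046 = \frac{230}{3} - 2046 = - \frac{5908}{3}$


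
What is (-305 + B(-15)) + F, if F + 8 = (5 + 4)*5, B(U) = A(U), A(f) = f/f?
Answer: -267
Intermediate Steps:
A(f) = 1
B(U) = 1
F = 37 (F = -8 + (5 + 4)*5 = -8 + 9*5 = -8 + 45 = 37)
(-305 + B(-15)) + F = (-305 + 1) + 37 = -304 + 37 = -267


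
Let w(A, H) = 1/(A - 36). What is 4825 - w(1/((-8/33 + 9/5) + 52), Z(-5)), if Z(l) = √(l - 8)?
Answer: 1534199612/317967 ≈ 4825.0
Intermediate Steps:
Z(l) = √(-8 + l)
w(A, H) = 1/(-36 + A)
4825 - w(1/((-8/33 + 9/5) + 52), Z(-5)) = 4825 - 1/(-36 + 1/((-8/33 + 9/5) + 52)) = 4825 - 1/(-36 + 1/(257/165 + 52)) = 4825 - 1/(-36 + 1/(8837/165)) = 4825 - 1/(-36 + 165/8837) = 4825 - 1/(-317967/8837) = 4825 - 1*(-8837/317967) = 4825 + 8837/317967 = 1534199612/317967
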